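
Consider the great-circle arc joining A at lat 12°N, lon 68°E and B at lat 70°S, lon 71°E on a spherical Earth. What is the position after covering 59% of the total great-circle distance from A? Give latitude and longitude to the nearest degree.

≈ lat 36°S, lon 69°E

Write both endpoints as unit vectors p₁, p₂ with components (cos φ cos λ, cos φ sin λ, sin φ).
The central angle between the endpoints is δ = arccos(p₁·p₂) ≈ 1.432 rad (82.0°).
Interpolate at f = 0.59 with slerp weights a = sin((1−f)δ)/sin δ ≈ 0.559, b = sin(fδ)/sin δ ≈ 0.755.
p = a·p₁ + b·p₂ ≈ (0.289, 0.751, -0.593); φ = arcsin(p_z) ≈ -36.39°, λ = atan2(p_y, p_x) ≈ 68.96°.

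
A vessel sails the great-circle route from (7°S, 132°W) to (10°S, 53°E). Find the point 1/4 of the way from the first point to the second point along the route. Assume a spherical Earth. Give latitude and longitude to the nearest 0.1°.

Convert each endpoint to a unit vector on the sphere (x = cos φ cos λ, y = cos φ sin λ, z = sin φ).
The central angle between the endpoints is δ = arccos(p₁·p₂) ≈ 2.832 rad (162.3°).
Interpolate at f = 1/4 with slerp weights a = sin((1−f)δ)/sin δ ≈ 2.796, b = sin(fδ)/sin δ ≈ 2.138.
p = a·p₁ + b·p₂ ≈ (-0.590, -0.381, -0.712); φ = arcsin(p_z) ≈ -45.39°, λ = atan2(p_y, p_x) ≈ -147.14°.

≈ (45.4°S, 147.1°W)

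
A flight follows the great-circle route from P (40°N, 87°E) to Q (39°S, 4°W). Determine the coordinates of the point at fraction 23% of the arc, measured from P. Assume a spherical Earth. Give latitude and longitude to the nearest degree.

Convert each endpoint to a unit vector on the sphere (x = cos φ cos λ, y = cos φ sin λ, z = sin φ).
The central angle between the endpoints is δ = arccos(p₁·p₂) ≈ 1.999 rad (114.5°).
Interpolate at f = 0.23 with slerp weights a = sin((1−f)δ)/sin δ ≈ 1.099, b = sin(fδ)/sin δ ≈ 0.488.
p = a·p₁ + b·p₂ ≈ (0.422, 0.814, 0.399); φ = arcsin(p_z) ≈ 23.53°, λ = atan2(p_y, p_x) ≈ 62.59°.

≈ (24°N, 63°E)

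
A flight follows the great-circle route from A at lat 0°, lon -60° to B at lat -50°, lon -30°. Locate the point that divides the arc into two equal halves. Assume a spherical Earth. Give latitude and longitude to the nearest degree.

Write both endpoints as unit vectors p₁, p₂ with components (cos φ cos λ, cos φ sin λ, sin φ).
The central angle between the endpoints is δ = arccos(p₁·p₂) ≈ 0.980 rad (56.2°).
Interpolate at f = 1/2 with slerp weights a = sin((1−f)δ)/sin δ ≈ 0.567, b = sin(fδ)/sin δ ≈ 0.567.
p = a·p₁ + b·p₂ ≈ (0.599, -0.673, -0.434); φ = arcsin(p_z) ≈ -25.73°, λ = atan2(p_y, p_x) ≈ -48.33°.

≈ lat -26°, lon -48°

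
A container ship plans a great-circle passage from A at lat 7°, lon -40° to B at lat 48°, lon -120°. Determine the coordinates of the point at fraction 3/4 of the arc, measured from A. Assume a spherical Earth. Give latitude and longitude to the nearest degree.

The haversine formula gives a central angle δ ≈ 1.363 rad (78.1°) between the endpoints.
Interpolate at f = 3/4 with slerp weights a = sin((1−f)δ)/sin δ ≈ 0.342, b = sin(fδ)/sin δ ≈ 0.872.
p = a·p₁ + b·p₂ ≈ (-0.032, -0.723, 0.690); φ = arcsin(p_z) ≈ 43.61°, λ = atan2(p_y, p_x) ≈ -92.54°.

≈ lat 44°, lon -93°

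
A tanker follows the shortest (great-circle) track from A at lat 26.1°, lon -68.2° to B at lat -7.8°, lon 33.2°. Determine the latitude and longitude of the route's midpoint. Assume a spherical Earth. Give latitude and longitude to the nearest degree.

≈ lat 14°, lon -14°

Convert each endpoint to a unit vector on the sphere (x = cos φ cos λ, y = cos φ sin λ, z = sin φ).
The central angle between the endpoints is δ = arccos(p₁·p₂) ≈ 1.809 rad (103.6°).
Interpolate at f = 1/2 with slerp weights a = sin((1−f)δ)/sin δ ≈ 0.809, b = sin(fδ)/sin δ ≈ 0.809.
p = a·p₁ + b·p₂ ≈ (0.940, -0.236, 0.246); φ = arcsin(p_z) ≈ 14.24°, λ = atan2(p_y, p_x) ≈ -14.07°.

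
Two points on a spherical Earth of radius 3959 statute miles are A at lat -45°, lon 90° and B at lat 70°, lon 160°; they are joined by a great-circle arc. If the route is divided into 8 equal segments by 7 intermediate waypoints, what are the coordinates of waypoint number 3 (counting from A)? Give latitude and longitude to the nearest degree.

Write both endpoints as unit vectors p₁, p₂ with components (cos φ cos λ, cos φ sin λ, sin φ).
The central angle between the endpoints is δ = arccos(p₁·p₂) ≈ 2.192 rad (125.6°).
Interpolate at f = 3/8 with slerp weights a = sin((1−f)δ)/sin δ ≈ 1.205, b = sin(fδ)/sin δ ≈ 0.900.
p = a·p₁ + b·p₂ ≈ (-0.289, 0.957, -0.006); φ = arcsin(p_z) ≈ -0.33°, λ = atan2(p_y, p_x) ≈ 106.82°.

≈ lat 0°, lon 107°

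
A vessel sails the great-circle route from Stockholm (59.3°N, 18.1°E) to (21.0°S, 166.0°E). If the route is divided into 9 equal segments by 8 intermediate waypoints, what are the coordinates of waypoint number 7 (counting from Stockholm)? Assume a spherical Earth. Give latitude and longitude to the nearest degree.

≈ (7°N, 155°E)

Convert each endpoint to a unit vector on the sphere (x = cos φ cos λ, y = cos φ sin λ, z = sin φ).
The central angle between the endpoints is δ = arccos(p₁·p₂) ≈ 2.363 rad (135.4°).
Interpolate at f = 7/9 with slerp weights a = sin((1−f)δ)/sin δ ≈ 0.714, b = sin(fδ)/sin δ ≈ 1.373.
p = a·p₁ + b·p₂ ≈ (-0.898, 0.423, 0.122); φ = arcsin(p_z) ≈ 6.98°, λ = atan2(p_y, p_x) ≈ 154.75°.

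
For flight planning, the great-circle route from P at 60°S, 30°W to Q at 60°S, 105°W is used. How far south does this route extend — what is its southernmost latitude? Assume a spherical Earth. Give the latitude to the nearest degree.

The great circle lies in the plane with unit normal n̂ = (p₁ × p₂)/|p₁ × p₂|.
Here n̂_z ≈ -0.416; the vertex latitude is φ_max = arccos|n̂_z| ≈ 65.4°.

≈ 65°S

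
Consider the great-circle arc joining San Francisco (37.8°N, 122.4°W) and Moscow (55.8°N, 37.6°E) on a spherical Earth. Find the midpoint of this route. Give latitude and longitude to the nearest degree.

≈ 77°N, 86°W

From cos δ = sin φ₁ sin φ₂ + cos φ₁ cos φ₂ cos Δλ, the central angle is δ ≈ 1.481 rad (84.9°).
Interpolate at f = 1/2 with slerp weights a = sin((1−f)δ)/sin δ ≈ 0.677, b = sin(fδ)/sin δ ≈ 0.677.
p = a·p₁ + b·p₂ ≈ (0.015, -0.220, 0.975); φ = arcsin(p_z) ≈ 77.28°, λ = atan2(p_y, p_x) ≈ -86.13°.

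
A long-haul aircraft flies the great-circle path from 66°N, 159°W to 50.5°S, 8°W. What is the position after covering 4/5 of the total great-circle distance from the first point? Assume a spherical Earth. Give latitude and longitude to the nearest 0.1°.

Convert each endpoint to a unit vector on the sphere (x = cos φ cos λ, y = cos φ sin λ, z = sin φ).
The central angle between the endpoints is δ = arccos(p₁·p₂) ≈ 2.768 rad (158.6°).
Interpolate at f = 4/5 with slerp weights a = sin((1−f)δ)/sin δ ≈ 1.443, b = sin(fδ)/sin δ ≈ 2.194.
p = a·p₁ + b·p₂ ≈ (0.834, -0.404, -0.375); φ = arcsin(p_z) ≈ -22.03°, λ = atan2(p_y, p_x) ≈ -25.87°.

≈ 22.0°S, 25.9°W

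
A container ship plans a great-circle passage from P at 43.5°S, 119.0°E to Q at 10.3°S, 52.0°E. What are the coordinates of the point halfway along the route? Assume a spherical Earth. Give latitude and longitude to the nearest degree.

Write both endpoints as unit vectors p₁, p₂ with components (cos φ cos λ, cos φ sin λ, sin φ).
The central angle between the endpoints is δ = arccos(p₁·p₂) ≈ 1.157 rad (66.3°).
Interpolate at f = 1/2 with slerp weights a = sin((1−f)δ)/sin δ ≈ 0.597, b = sin(fδ)/sin δ ≈ 0.597.
p = a·p₁ + b·p₂ ≈ (0.152, 0.842, -0.518); φ = arcsin(p_z) ≈ -31.19°, λ = atan2(p_y, p_x) ≈ 79.78°.

≈ 31°S, 80°E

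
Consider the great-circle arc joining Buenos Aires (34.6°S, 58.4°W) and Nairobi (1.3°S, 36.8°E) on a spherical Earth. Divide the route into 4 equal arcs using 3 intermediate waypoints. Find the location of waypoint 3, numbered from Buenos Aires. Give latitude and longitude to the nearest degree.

≈ (14°S, 17°E)

Convert each endpoint to a unit vector on the sphere (x = cos φ cos λ, y = cos φ sin λ, z = sin φ).
The central angle between the endpoints is δ = arccos(p₁·p₂) ≈ 1.633 rad (93.5°).
Interpolate at f = 3/4 with slerp weights a = sin((1−f)δ)/sin δ ≈ 0.398, b = sin(fδ)/sin δ ≈ 0.942.
p = a·p₁ + b·p₂ ≈ (0.926, 0.286, -0.247); φ = arcsin(p_z) ≈ -14.31°, λ = atan2(p_y, p_x) ≈ 17.14°.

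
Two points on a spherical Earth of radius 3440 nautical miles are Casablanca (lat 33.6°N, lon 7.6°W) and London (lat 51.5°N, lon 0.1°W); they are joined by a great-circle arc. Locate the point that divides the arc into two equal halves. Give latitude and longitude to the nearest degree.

From cos δ = sin φ₁ sin φ₂ + cos φ₁ cos φ₂ cos Δλ, the central angle is δ ≈ 0.327 rad (18.7°).
Interpolate at f = 1/2 with slerp weights a = sin((1−f)δ)/sin δ ≈ 0.507, b = sin(fδ)/sin δ ≈ 0.507.
p = a·p₁ + b·p₂ ≈ (0.734, -0.056, 0.677); φ = arcsin(p_z) ≈ 42.61°, λ = atan2(p_y, p_x) ≈ -4.39°.

≈ lat 43°N, lon 4°W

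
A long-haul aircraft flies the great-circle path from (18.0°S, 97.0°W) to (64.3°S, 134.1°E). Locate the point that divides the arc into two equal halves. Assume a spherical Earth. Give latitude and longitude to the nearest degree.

≈ (58°S, 123°W)

Convert each endpoint to a unit vector on the sphere (x = cos φ cos λ, y = cos φ sin λ, z = sin φ).
The central angle between the endpoints is δ = arccos(p₁·p₂) ≈ 1.551 rad (88.9°).
Interpolate at f = 1/2 with slerp weights a = sin((1−f)δ)/sin δ ≈ 0.700, b = sin(fδ)/sin δ ≈ 0.700.
p = a·p₁ + b·p₂ ≈ (-0.293, -0.443, -0.847); φ = arcsin(p_z) ≈ -57.94°, λ = atan2(p_y, p_x) ≈ -123.44°.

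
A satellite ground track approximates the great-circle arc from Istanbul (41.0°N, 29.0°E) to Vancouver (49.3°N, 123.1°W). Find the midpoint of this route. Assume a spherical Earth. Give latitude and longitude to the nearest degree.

Write both endpoints as unit vectors p₁, p₂ with components (cos φ cos λ, cos φ sin λ, sin φ).
The central angle between the endpoints is δ = arccos(p₁·p₂) ≈ 1.508 rad (86.4°).
Interpolate at f = 1/2 with slerp weights a = sin((1−f)δ)/sin δ ≈ 0.686, b = sin(fδ)/sin δ ≈ 0.686.
p = a·p₁ + b·p₂ ≈ (0.209, -0.124, 0.970); φ = arcsin(p_z) ≈ 75.97°, λ = atan2(p_y, p_x) ≈ -30.69°.

≈ (76°N, 31°W)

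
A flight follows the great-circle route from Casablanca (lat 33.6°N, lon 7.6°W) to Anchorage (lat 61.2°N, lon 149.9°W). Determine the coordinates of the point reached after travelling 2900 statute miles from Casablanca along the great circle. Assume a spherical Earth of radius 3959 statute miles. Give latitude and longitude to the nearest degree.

≈ lat 71°N, lon 45°W

The haversine formula gives a central angle δ ≈ 1.403 rad (80.4°) between the endpoints. The total great-circle distance is δ·R ≈ 1.403 × 3959 ≈ 5553 mi, so the target fraction is f = 2900/5553 ≈ 0.522.
Interpolate at f ≈ 0.522 with slerp weights a = sin((1−f)δ)/sin δ ≈ 0.630, b = sin(fδ)/sin δ ≈ 0.678.
p = a·p₁ + b·p₂ ≈ (0.237, -0.233, 0.943); φ = arcsin(p_z) ≈ 70.56°, λ = atan2(p_y, p_x) ≈ -44.50°.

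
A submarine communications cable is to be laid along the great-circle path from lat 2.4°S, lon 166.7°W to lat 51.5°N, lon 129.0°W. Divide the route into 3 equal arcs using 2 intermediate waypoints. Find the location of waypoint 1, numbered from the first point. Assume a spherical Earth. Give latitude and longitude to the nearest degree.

From cos δ = sin φ₁ sin φ₂ + cos φ₁ cos φ₂ cos Δλ, the central angle is δ ≈ 1.094 rad (62.7°).
Interpolate at f = 1/3 with slerp weights a = sin((1−f)δ)/sin δ ≈ 0.750, b = sin(fδ)/sin δ ≈ 0.401.
p = a·p₁ + b·p₂ ≈ (-0.886, -0.367, 0.283); φ = arcsin(p_z) ≈ 16.42°, λ = atan2(p_y, p_x) ≈ -157.53°.

≈ lat 16°N, lon 158°W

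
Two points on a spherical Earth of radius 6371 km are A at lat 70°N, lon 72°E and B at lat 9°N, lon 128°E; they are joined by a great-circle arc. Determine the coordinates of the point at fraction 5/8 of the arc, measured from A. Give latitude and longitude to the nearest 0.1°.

≈ lat 34.0°N, lon 118.7°E

The haversine formula gives a central angle δ ≈ 1.228 rad (70.4°) between the endpoints.
Interpolate at f = 5/8 with slerp weights a = sin((1−f)δ)/sin δ ≈ 0.472, b = sin(fδ)/sin δ ≈ 0.737.
p = a·p₁ + b·p₂ ≈ (-0.398, 0.727, 0.559); φ = arcsin(p_z) ≈ 33.97°, λ = atan2(p_y, p_x) ≈ 118.72°.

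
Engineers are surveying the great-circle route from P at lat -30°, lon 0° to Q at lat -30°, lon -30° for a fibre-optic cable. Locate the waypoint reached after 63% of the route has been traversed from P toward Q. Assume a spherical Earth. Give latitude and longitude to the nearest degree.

≈ lat -31°, lon -19°

Convert each endpoint to a unit vector on the sphere (x = cos φ cos λ, y = cos φ sin λ, z = sin φ).
The central angle between the endpoints is δ = arccos(p₁·p₂) ≈ 0.452 rad (25.9°).
Interpolate at f = 0.63 with slerp weights a = sin((1−f)δ)/sin δ ≈ 0.381, b = sin(fδ)/sin δ ≈ 0.643.
p = a·p₁ + b·p₂ ≈ (0.812, -0.279, -0.512); φ = arcsin(p_z) ≈ -30.81°, λ = atan2(p_y, p_x) ≈ -18.92°.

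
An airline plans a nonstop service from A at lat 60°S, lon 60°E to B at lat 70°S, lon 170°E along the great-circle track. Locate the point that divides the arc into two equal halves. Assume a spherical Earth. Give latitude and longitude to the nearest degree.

Convert each endpoint to a unit vector on the sphere (x = cos φ cos λ, y = cos φ sin λ, z = sin φ).
The central angle between the endpoints is δ = arccos(p₁·p₂) ≈ 0.715 rad (40.9°).
Interpolate at f = 1/2 with slerp weights a = sin((1−f)δ)/sin δ ≈ 0.534, b = sin(fδ)/sin δ ≈ 0.534.
p = a·p₁ + b·p₂ ≈ (-0.046, 0.263, -0.964); φ = arcsin(p_z) ≈ -74.52°, λ = atan2(p_y, p_x) ≈ 100.00°.

≈ lat 75°S, lon 100°E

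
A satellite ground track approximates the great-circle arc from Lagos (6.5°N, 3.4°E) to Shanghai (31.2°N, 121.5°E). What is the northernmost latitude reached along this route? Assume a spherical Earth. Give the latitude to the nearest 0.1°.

≈ 37.1°N

The great circle lies in the plane with unit normal n̂ = (p₁ × p₂)/|p₁ × p₂|.
Here n̂_z ≈ +0.798; the vertex latitude is φ_max = arccos|n̂_z| ≈ 37.1°.
Check via Clairaut: cos φ_max = |cos φ₁| · sin C = cos(6.5°)·sin(53.4°) ≈ 0.798, again giving ≈ 37.1°.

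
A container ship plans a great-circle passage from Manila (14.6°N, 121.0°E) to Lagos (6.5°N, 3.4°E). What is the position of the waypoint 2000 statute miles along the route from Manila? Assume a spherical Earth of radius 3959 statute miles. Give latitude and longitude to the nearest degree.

≈ (20°N, 91°E)

Convert each endpoint to a unit vector on the sphere (x = cos φ cos λ, y = cos φ sin λ, z = sin φ).
The central angle between the endpoints is δ = arccos(p₁·p₂) ≈ 2.001 rad (114.6°). The total great-circle distance is δ·R ≈ 2.001 × 3959 ≈ 7921 mi, so the target fraction is f = 2000/7921 ≈ 0.252.
Interpolate at f ≈ 0.252 with slerp weights a = sin((1−f)δ)/sin δ ≈ 1.097, b = sin(fδ)/sin δ ≈ 0.532.
p = a·p₁ + b·p₂ ≈ (-0.019, 0.941, 0.337); φ = arcsin(p_z) ≈ 19.68°, λ = atan2(p_y, p_x) ≈ 91.14°.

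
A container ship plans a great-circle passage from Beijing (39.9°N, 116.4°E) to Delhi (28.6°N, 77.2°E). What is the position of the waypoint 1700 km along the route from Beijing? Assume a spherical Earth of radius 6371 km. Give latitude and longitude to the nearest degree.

Convert each endpoint to a unit vector on the sphere (x = cos φ cos λ, y = cos φ sin λ, z = sin φ).
The central angle between the endpoints is δ = arccos(p₁·p₂) ≈ 0.593 rad (34.0°). The total great-circle distance is δ·R ≈ 0.593 × 6371 ≈ 3781 km, so the target fraction is f = 1700/3781 ≈ 0.450.
Interpolate at f ≈ 0.450 with slerp weights a = sin((1−f)δ)/sin δ ≈ 0.574, b = sin(fδ)/sin δ ≈ 0.472.
p = a·p₁ + b·p₂ ≈ (-0.104, 0.798, 0.594); φ = arcsin(p_z) ≈ 36.42°, λ = atan2(p_y, p_x) ≈ 97.42°.

≈ 36°N, 97°E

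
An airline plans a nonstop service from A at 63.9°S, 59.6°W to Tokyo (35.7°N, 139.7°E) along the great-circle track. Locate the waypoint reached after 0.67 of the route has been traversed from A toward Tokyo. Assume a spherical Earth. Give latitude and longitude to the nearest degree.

≈ 12°S, 153°E

Write both endpoints as unit vectors p₁, p₂ with components (cos φ cos λ, cos φ sin λ, sin φ).
The central angle between the endpoints is δ = arccos(p₁·p₂) ≈ 2.608 rad (149.5°).
Interpolate at f = 0.67 with slerp weights a = sin((1−f)δ)/sin δ ≈ 1.492, b = sin(fδ)/sin δ ≈ 1.937.
p = a·p₁ + b·p₂ ≈ (-0.867, 0.451, -0.210); φ = arcsin(p_z) ≈ -12.11°, λ = atan2(p_y, p_x) ≈ 152.52°.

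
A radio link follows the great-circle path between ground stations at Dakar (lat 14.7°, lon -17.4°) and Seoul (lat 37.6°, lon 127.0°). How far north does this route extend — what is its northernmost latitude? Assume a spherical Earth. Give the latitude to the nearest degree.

≈ 60°

The great circle lies in the plane with unit normal n̂ = (p₁ × p₂)/|p₁ × p₂|.
Here n̂_z ≈ +0.505; the vertex latitude is φ_max = arccos|n̂_z| ≈ 59.7°.
Check via Clairaut: cos φ_max = |cos φ₁| · sin C = cos(14.7°)·sin(31.5°) ≈ 0.505, again giving ≈ 59.7°.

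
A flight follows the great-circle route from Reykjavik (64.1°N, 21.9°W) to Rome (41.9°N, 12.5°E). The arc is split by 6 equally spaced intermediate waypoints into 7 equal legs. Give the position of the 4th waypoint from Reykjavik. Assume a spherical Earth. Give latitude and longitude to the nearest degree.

≈ 53°N, 2°E

The haversine formula gives a central angle δ ≈ 0.518 rad (29.7°) between the endpoints.
Interpolate at f = 4/7 with slerp weights a = sin((1−f)δ)/sin δ ≈ 0.445, b = sin(fδ)/sin δ ≈ 0.589.
p = a·p₁ + b·p₂ ≈ (0.608, 0.022, 0.793); φ = arcsin(p_z) ≈ 52.50°, λ = atan2(p_y, p_x) ≈ 2.11°.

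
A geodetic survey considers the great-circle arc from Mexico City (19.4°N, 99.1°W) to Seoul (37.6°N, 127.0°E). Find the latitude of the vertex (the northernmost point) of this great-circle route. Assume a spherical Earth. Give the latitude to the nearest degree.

≈ 55°N

The great circle lies in the plane with unit normal n̂ = (p₁ × p₂)/|p₁ × p₂|.
Here n̂_z ≈ -0.567; the vertex latitude is φ_max = arccos|n̂_z| ≈ 55.4°.
Check via Clairaut: cos φ_max = |cos φ₁| · sin C = cos(19.4°)·sin(37.0°) ≈ 0.567, again giving ≈ 55.4°.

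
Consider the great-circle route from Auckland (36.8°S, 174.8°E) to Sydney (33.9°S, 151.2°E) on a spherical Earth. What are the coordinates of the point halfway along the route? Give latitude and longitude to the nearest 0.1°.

Convert each endpoint to a unit vector on the sphere (x = cos φ cos λ, y = cos φ sin λ, z = sin φ).
The central angle between the endpoints is δ = arccos(p₁·p₂) ≈ 0.339 rad (19.4°).
Interpolate at f = 1/2 with slerp weights a = sin((1−f)δ)/sin δ ≈ 0.507, b = sin(fδ)/sin δ ≈ 0.507.
p = a·p₁ + b·p₂ ≈ (-0.773, 0.240, -0.587); φ = arcsin(p_z) ≈ -35.93°, λ = atan2(p_y, p_x) ≈ 162.79°.

≈ (35.9°S, 162.8°E)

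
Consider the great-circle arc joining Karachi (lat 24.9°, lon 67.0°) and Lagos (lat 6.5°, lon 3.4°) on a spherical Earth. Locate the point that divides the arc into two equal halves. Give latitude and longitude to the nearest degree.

Convert each endpoint to a unit vector on the sphere (x = cos φ cos λ, y = cos φ sin λ, z = sin φ).
The central angle between the endpoints is δ = arccos(p₁·p₂) ≈ 1.106 rad (63.4°).
Interpolate at f = 1/2 with slerp weights a = sin((1−f)δ)/sin δ ≈ 0.588, b = sin(fδ)/sin δ ≈ 0.588.
p = a·p₁ + b·p₂ ≈ (0.791, 0.525, 0.314); φ = arcsin(p_z) ≈ 18.29°, λ = atan2(p_y, p_x) ≈ 33.58°.

≈ lat 18°, lon 34°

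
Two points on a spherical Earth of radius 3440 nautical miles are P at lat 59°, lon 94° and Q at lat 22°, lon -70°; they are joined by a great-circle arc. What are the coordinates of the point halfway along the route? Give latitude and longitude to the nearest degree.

≈ lat 70°, lon -52°

Write both endpoints as unit vectors p₁, p₂ with components (cos φ cos λ, cos φ sin λ, sin φ).
The central angle between the endpoints is δ = arccos(p₁·p₂) ≈ 1.709 rad (97.9°).
Interpolate at f = 1/2 with slerp weights a = sin((1−f)δ)/sin δ ≈ 0.762, b = sin(fδ)/sin δ ≈ 0.762.
p = a·p₁ + b·p₂ ≈ (0.214, -0.272, 0.938); φ = arcsin(p_z) ≈ 69.73°, λ = atan2(p_y, p_x) ≈ -51.81°.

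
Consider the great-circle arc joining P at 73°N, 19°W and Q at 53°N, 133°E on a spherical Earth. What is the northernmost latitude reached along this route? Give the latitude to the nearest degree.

≈ 84°N

The great circle lies in the plane with unit normal n̂ = (p₁ × p₂)/|p₁ × p₂|.
Here n̂_z ≈ +0.104; the vertex latitude is φ_max = arccos|n̂_z| ≈ 84.0°.
Check via Clairaut: cos φ_max = |cos φ₁| · sin C = cos(73.0°)·sin(20.9°) ≈ 0.104, again giving ≈ 84.0°.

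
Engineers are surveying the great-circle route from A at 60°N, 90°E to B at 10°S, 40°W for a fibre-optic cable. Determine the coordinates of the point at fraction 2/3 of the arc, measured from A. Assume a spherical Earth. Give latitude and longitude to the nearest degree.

Convert each endpoint to a unit vector on the sphere (x = cos φ cos λ, y = cos φ sin λ, z = sin φ).
The central angle between the endpoints is δ = arccos(p₁·p₂) ≈ 2.057 rad (117.8°).
Interpolate at f = 2/3 with slerp weights a = sin((1−f)δ)/sin δ ≈ 0.716, b = sin(fδ)/sin δ ≈ 1.108.
p = a·p₁ + b·p₂ ≈ (0.836, -0.344, 0.428); φ = arcsin(p_z) ≈ 25.31°, λ = atan2(p_y, p_x) ≈ -22.34°.

≈ 25°N, 22°W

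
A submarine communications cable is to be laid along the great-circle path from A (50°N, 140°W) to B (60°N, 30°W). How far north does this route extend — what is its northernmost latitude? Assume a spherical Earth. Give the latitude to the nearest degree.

The great circle lies in the plane with unit normal n̂ = (p₁ × p₂)/|p₁ × p₂|.
Here n̂_z ≈ +0.363; the vertex latitude is φ_max = arccos|n̂_z| ≈ 68.7°.
Check via Clairaut: cos φ_max = |cos φ₁| · sin C = cos(50.0°)·sin(34.3°) ≈ 0.363, again giving ≈ 68.7°.

≈ 69°N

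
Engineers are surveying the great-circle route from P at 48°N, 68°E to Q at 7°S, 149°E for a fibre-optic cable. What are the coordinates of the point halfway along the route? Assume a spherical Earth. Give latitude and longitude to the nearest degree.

≈ 26°N, 118°E

Write both endpoints as unit vectors p₁, p₂ with components (cos φ cos λ, cos φ sin λ, sin φ).
The central angle between the endpoints is δ = arccos(p₁·p₂) ≈ 1.557 rad (89.2°).
Interpolate at f = 1/2 with slerp weights a = sin((1−f)δ)/sin δ ≈ 0.702, b = sin(fδ)/sin δ ≈ 0.702.
p = a·p₁ + b·p₂ ≈ (-0.422, 0.795, 0.436); φ = arcsin(p_z) ≈ 25.88°, λ = atan2(p_y, p_x) ≈ 117.94°.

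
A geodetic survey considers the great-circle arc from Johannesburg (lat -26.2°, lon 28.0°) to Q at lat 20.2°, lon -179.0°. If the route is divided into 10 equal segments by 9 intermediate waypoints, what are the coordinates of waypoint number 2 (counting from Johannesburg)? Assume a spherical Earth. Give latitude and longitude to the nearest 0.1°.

Write both endpoints as unit vectors p₁, p₂ with components (cos φ cos λ, cos φ sin λ, sin φ).
The central angle between the endpoints is δ = arccos(p₁·p₂) ≈ 2.697 rad (154.5°).
Interpolate at f = 2/10 with slerp weights a = sin((1−f)δ)/sin δ ≈ 1.936, b = sin(fδ)/sin δ ≈ 1.194.
p = a·p₁ + b·p₂ ≈ (0.413, 0.796, -0.442); φ = arcsin(p_z) ≈ -26.26°, λ = atan2(p_y, p_x) ≈ 62.56°.

≈ lat -26.3°, lon 62.6°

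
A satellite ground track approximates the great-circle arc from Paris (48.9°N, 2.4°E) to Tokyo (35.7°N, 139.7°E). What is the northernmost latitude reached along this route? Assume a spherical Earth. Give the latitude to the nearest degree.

≈ 69°N

The great circle lies in the plane with unit normal n̂ = (p₁ × p₂)/|p₁ × p₂|.
Here n̂_z ≈ +0.362; the vertex latitude is φ_max = arccos|n̂_z| ≈ 68.7°.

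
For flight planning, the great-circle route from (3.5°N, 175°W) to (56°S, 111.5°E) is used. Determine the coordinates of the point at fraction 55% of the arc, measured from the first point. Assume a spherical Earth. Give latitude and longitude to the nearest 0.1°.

Write both endpoints as unit vectors p₁, p₂ with components (cos φ cos λ, cos φ sin λ, sin φ).
The central angle between the endpoints is δ = arccos(p₁·p₂) ≈ 1.463 rad (83.8°).
Interpolate at f = 0.55 with slerp weights a = sin((1−f)δ)/sin δ ≈ 0.615, b = sin(fδ)/sin δ ≈ 0.725.
p = a·p₁ + b·p₂ ≈ (-0.760, 0.324, -0.563); φ = arcsin(p_z) ≈ -34.28°, λ = atan2(p_y, p_x) ≈ 156.95°.

≈ (34.3°S, 157.0°E)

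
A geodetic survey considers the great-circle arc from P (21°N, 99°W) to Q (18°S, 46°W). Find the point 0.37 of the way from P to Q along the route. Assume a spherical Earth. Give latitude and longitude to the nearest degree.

≈ (7°N, 79°W)

Write both endpoints as unit vectors p₁, p₂ with components (cos φ cos λ, cos φ sin λ, sin φ).
The central angle between the endpoints is δ = arccos(p₁·p₂) ≈ 1.133 rad (64.9°).
Interpolate at f = 0.37 with slerp weights a = sin((1−f)δ)/sin δ ≈ 0.723, b = sin(fδ)/sin δ ≈ 0.449.
p = a·p₁ + b·p₂ ≈ (0.191, -0.974, 0.120); φ = arcsin(p_z) ≈ 6.90°, λ = atan2(p_y, p_x) ≈ -78.89°.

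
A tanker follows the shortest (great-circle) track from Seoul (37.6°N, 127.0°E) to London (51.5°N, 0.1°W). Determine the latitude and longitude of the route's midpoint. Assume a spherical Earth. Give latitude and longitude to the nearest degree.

≈ (65°N, 77°E)

From cos δ = sin φ₁ sin φ₂ + cos φ₁ cos φ₂ cos Δλ, the central angle is δ ≈ 1.390 rad (79.6°).
Interpolate at f = 1/2 with slerp weights a = sin((1−f)δ)/sin δ ≈ 0.651, b = sin(fδ)/sin δ ≈ 0.651.
p = a·p₁ + b·p₂ ≈ (0.095, 0.411, 0.907); φ = arcsin(p_z) ≈ 65.04°, λ = atan2(p_y, p_x) ≈ 77.01°.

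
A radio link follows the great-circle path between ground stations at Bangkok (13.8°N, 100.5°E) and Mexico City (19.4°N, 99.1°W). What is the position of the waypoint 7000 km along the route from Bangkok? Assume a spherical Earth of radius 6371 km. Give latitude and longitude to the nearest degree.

Convert each endpoint to a unit vector on the sphere (x = cos φ cos λ, y = cos φ sin λ, z = sin φ).
The central angle between the endpoints is δ = arccos(p₁·p₂) ≈ 2.471 rad (141.6°). The total great-circle distance is δ·R ≈ 2.471 × 6371 ≈ 15745 km, so the target fraction is f = 7000/15745 ≈ 0.445.
Interpolate at f ≈ 0.445 with slerp weights a = sin((1−f)δ)/sin δ ≈ 1.578, b = sin(fδ)/sin δ ≈ 1.434.
p = a·p₁ + b·p₂ ≈ (-0.493, 0.172, 0.853); φ = arcsin(p_z) ≈ 58.51°, λ = atan2(p_y, p_x) ≈ 160.80°.

≈ 59°N, 161°E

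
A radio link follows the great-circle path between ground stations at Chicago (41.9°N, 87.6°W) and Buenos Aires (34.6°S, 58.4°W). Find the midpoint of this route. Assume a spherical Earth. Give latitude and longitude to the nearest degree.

The haversine formula gives a central angle δ ≈ 1.415 rad (81.0°) between the endpoints.
Interpolate at f = 1/2 with slerp weights a = sin((1−f)δ)/sin δ ≈ 0.658, b = sin(fδ)/sin δ ≈ 0.658.
p = a·p₁ + b·p₂ ≈ (0.304, -0.950, 0.066); φ = arcsin(p_z) ≈ 3.77°, λ = atan2(p_y, p_x) ≈ -72.25°.

≈ (4°N, 72°W)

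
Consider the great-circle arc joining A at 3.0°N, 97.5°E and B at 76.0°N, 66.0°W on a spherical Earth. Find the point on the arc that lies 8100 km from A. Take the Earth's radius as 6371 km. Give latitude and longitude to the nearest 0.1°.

Write both endpoints as unit vectors p₁, p₂ with components (cos φ cos λ, cos φ sin λ, sin φ).
The central angle between the endpoints is δ = arccos(p₁·p₂) ≈ 1.753 rad (100.4°). The total great-circle distance is δ·R ≈ 1.753 × 6371 ≈ 11166 km, so the target fraction is f = 8100/11166 ≈ 0.725.
Interpolate at f ≈ 0.725 with slerp weights a = sin((1−f)δ)/sin δ ≈ 0.471, b = sin(fδ)/sin δ ≈ 0.972.
p = a·p₁ + b·p₂ ≈ (0.034, 0.251, 0.967); φ = arcsin(p_z) ≈ 75.31°, λ = atan2(p_y, p_x) ≈ 82.24°.

≈ 75.3°N, 82.2°E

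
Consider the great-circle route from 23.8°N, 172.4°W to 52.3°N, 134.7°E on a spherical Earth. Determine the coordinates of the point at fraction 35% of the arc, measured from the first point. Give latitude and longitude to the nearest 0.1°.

The haversine formula gives a central angle δ ≈ 0.854 rad (48.9°) between the endpoints.
Interpolate at f = 0.35 with slerp weights a = sin((1−f)δ)/sin δ ≈ 0.699, b = sin(fδ)/sin δ ≈ 0.391.
p = a·p₁ + b·p₂ ≈ (-0.802, 0.085, 0.591); φ = arcsin(p_z) ≈ 36.24°, λ = atan2(p_y, p_x) ≈ 173.94°.

≈ 36.2°N, 173.9°E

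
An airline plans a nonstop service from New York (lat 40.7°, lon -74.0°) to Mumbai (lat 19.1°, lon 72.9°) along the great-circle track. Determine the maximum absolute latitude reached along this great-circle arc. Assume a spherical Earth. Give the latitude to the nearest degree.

The great circle lies in the plane with unit normal n̂ = (p₁ × p₂)/|p₁ × p₂|.
Here n̂_z ≈ +0.424; the vertex latitude is φ_max = arccos|n̂_z| ≈ 64.9°.

≈ 65°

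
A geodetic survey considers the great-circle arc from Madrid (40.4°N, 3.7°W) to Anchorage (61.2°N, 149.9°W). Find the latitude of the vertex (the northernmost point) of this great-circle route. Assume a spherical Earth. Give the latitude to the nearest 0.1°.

≈ 77.8°N

The great circle lies in the plane with unit normal n̂ = (p₁ × p₂)/|p₁ × p₂|.
Here n̂_z ≈ -0.212; the vertex latitude is φ_max = arccos|n̂_z| ≈ 77.8°.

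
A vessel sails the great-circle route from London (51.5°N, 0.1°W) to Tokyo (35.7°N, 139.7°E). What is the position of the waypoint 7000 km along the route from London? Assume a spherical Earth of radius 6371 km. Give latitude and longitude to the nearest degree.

Convert each endpoint to a unit vector on the sphere (x = cos φ cos λ, y = cos φ sin λ, z = sin φ).
The central angle between the endpoints is δ = arccos(p₁·p₂) ≈ 1.500 rad (86.0°). The total great-circle distance is δ·R ≈ 1.500 × 6371 ≈ 9558 km, so the target fraction is f = 7000/9558 ≈ 0.732.
Interpolate at f ≈ 0.732 with slerp weights a = sin((1−f)δ)/sin δ ≈ 0.392, b = sin(fδ)/sin δ ≈ 0.893.
p = a·p₁ + b·p₂ ≈ (-0.309, 0.469, 0.828); φ = arcsin(p_z) ≈ 55.85°, λ = atan2(p_y, p_x) ≈ 123.42°.

≈ (56°N, 123°E)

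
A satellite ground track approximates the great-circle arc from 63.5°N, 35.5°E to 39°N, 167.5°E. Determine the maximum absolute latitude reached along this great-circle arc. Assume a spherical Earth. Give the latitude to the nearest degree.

≈ 74°N

The great circle lies in the plane with unit normal n̂ = (p₁ × p₂)/|p₁ × p₂|.
Here n̂_z ≈ +0.273; the vertex latitude is φ_max = arccos|n̂_z| ≈ 74.2°.
Check via Clairaut: cos φ_max = |cos φ₁| · sin C = cos(63.5°)·sin(37.7°) ≈ 0.273, again giving ≈ 74.2°.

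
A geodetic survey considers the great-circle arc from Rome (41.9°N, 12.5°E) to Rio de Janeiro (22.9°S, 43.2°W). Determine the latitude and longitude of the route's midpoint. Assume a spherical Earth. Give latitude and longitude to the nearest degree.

From cos δ = sin φ₁ sin φ₂ + cos φ₁ cos φ₂ cos Δλ, the central angle is δ ≈ 1.444 rad (82.7°).
Interpolate at f = 1/2 with slerp weights a = sin((1−f)δ)/sin δ ≈ 0.666, b = sin(fδ)/sin δ ≈ 0.666.
p = a·p₁ + b·p₂ ≈ (0.931, -0.313, 0.186); φ = arcsin(p_z) ≈ 10.70°, λ = atan2(p_y, p_x) ≈ -18.56°.

≈ (11°N, 19°W)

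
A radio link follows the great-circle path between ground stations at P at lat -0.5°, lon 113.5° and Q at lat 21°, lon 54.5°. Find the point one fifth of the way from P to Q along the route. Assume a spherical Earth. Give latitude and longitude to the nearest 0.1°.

≈ lat 4.6°, lon 102.3°

The haversine formula gives a central angle δ ≈ 1.073 rad (61.5°) between the endpoints.
Interpolate at f = 1/5 with slerp weights a = sin((1−f)δ)/sin δ ≈ 0.861, b = sin(fδ)/sin δ ≈ 0.242.
p = a·p₁ + b·p₂ ≈ (-0.212, 0.974, 0.079); φ = arcsin(p_z) ≈ 4.55°, λ = atan2(p_y, p_x) ≈ 102.28°.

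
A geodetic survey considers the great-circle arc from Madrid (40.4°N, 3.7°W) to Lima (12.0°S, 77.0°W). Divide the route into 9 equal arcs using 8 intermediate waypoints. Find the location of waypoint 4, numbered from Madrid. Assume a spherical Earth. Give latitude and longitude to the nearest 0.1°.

Convert each endpoint to a unit vector on the sphere (x = cos φ cos λ, y = cos φ sin λ, z = sin φ).
The central angle between the endpoints is δ = arccos(p₁·p₂) ≈ 1.491 rad (85.5°).
Interpolate at f = 4/9 with slerp weights a = sin((1−f)δ)/sin δ ≈ 0.739, b = sin(fδ)/sin δ ≈ 0.617.
p = a·p₁ + b·p₂ ≈ (0.698, -0.625, 0.351); φ = arcsin(p_z) ≈ 20.54°, λ = atan2(p_y, p_x) ≈ -41.84°.

≈ (20.5°N, 41.8°W)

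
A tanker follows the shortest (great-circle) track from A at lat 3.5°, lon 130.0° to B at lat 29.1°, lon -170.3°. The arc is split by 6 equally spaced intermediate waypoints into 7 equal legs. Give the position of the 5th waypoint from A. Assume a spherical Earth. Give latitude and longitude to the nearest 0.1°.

≈ lat 23.9°, lon 170.7°

Convert each endpoint to a unit vector on the sphere (x = cos φ cos λ, y = cos φ sin λ, z = sin φ).
The central angle between the endpoints is δ = arccos(p₁·p₂) ≈ 1.082 rad (62.0°).
Interpolate at f = 5/7 with slerp weights a = sin((1−f)δ)/sin δ ≈ 0.345, b = sin(fδ)/sin δ ≈ 0.791.
p = a·p₁ + b·p₂ ≈ (-0.902, 0.147, 0.406); φ = arcsin(p_z) ≈ 23.93°, λ = atan2(p_y, p_x) ≈ 170.74°.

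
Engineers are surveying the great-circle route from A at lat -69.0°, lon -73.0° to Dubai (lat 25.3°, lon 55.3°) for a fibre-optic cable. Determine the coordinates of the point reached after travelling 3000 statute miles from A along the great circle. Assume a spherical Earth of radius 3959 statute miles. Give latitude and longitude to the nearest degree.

Write both endpoints as unit vectors p₁, p₂ with components (cos φ cos λ, cos φ sin λ, sin φ).
The central angle between the endpoints is δ = arccos(p₁·p₂) ≈ 2.214 rad (126.9°). The total great-circle distance is δ·R ≈ 2.214 × 3959 ≈ 8765 mi, so the target fraction is f = 3000/8765 ≈ 0.342.
Interpolate at f ≈ 0.342 with slerp weights a = sin((1−f)δ)/sin δ ≈ 1.242, b = sin(fδ)/sin δ ≈ 0.859.
p = a·p₁ + b·p₂ ≈ (0.572, 0.213, -0.792); φ = arcsin(p_z) ≈ -52.37°, λ = atan2(p_y, p_x) ≈ 20.41°.

≈ lat -52°, lon 20°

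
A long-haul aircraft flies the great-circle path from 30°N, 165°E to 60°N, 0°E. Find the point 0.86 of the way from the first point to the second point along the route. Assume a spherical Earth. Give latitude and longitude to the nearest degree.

≈ 72°N, 9°E

Convert each endpoint to a unit vector on the sphere (x = cos φ cos λ, y = cos φ sin λ, z = sin φ).
The central angle between the endpoints is δ = arccos(p₁·p₂) ≈ 1.556 rad (89.2°).
Interpolate at f = 0.86 with slerp weights a = sin((1−f)δ)/sin δ ≈ 0.216, b = sin(fδ)/sin δ ≈ 0.973.
p = a·p₁ + b·p₂ ≈ (0.306, 0.048, 0.951); φ = arcsin(p_z) ≈ 71.97°, λ = atan2(p_y, p_x) ≈ 9.00°.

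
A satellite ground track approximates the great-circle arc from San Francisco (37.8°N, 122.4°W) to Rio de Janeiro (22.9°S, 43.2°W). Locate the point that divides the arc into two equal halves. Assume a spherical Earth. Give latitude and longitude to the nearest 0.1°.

Convert each endpoint to a unit vector on the sphere (x = cos φ cos λ, y = cos φ sin λ, z = sin φ).
The central angle between the endpoints is δ = arccos(p₁·p₂) ≈ 1.673 rad (95.9°).
Interpolate at f = 1/2 with slerp weights a = sin((1−f)δ)/sin δ ≈ 0.746, b = sin(fδ)/sin δ ≈ 0.746.
p = a·p₁ + b·p₂ ≈ (0.185, -0.968, 0.167); φ = arcsin(p_z) ≈ 9.61°, λ = atan2(p_y, p_x) ≈ -79.18°.

≈ 9.6°N, 79.2°W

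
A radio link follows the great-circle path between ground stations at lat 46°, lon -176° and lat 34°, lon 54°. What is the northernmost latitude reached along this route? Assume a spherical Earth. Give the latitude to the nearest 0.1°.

≈ 63.8°

The great circle lies in the plane with unit normal n̂ = (p₁ × p₂)/|p₁ × p₂|.
Here n̂_z ≈ -0.441; the vertex latitude is φ_max = arccos|n̂_z| ≈ 63.8°.
Check via Clairaut: cos φ_max = |cos φ₁| · sin C = cos(46.0°)·sin(39.5°) ≈ 0.441, again giving ≈ 63.8°.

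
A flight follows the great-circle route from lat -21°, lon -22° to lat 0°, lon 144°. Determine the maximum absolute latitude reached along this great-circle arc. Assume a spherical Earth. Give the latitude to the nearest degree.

≈ -58°

The great circle lies in the plane with unit normal n̂ = (p₁ × p₂)/|p₁ × p₂|.
Here n̂_z ≈ +0.533; the vertex latitude is φ_max = arccos|n̂_z| ≈ 57.8°.
Check via Clairaut: cos φ_max = |cos φ₁| · sin C = cos(21.0°)·sin(145.2°) ≈ 0.533, again giving ≈ 57.8°.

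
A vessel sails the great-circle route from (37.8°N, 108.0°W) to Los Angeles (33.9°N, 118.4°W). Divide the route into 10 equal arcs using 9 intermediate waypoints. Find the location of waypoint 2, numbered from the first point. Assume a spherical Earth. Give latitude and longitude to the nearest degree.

≈ (37°N, 110°W)

The haversine formula gives a central angle δ ≈ 0.162 rad (9.3°) between the endpoints.
Interpolate at f = 2/10 with slerp weights a = sin((1−f)δ)/sin δ ≈ 0.801, b = sin(fδ)/sin δ ≈ 0.201.
p = a·p₁ + b·p₂ ≈ (-0.275, -0.749, 0.603); φ = arcsin(p_z) ≈ 37.09°, λ = atan2(p_y, p_x) ≈ -110.16°.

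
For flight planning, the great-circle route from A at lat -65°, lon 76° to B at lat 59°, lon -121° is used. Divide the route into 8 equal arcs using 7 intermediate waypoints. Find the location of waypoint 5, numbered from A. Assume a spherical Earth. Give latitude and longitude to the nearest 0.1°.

≈ lat 3.2°, lon -161.1°

Write both endpoints as unit vectors p₁, p₂ with components (cos φ cos λ, cos φ sin λ, sin φ).
The central angle between the endpoints is δ = arccos(p₁·p₂) ≈ 2.968 rad (170.1°).
Interpolate at f = 5/8 with slerp weights a = sin((1−f)δ)/sin δ ≈ 5.201, b = sin(fδ)/sin δ ≈ 5.565.
p = a·p₁ + b·p₂ ≈ (-0.944, -0.324, 0.056); φ = arcsin(p_z) ≈ 3.23°, λ = atan2(p_y, p_x) ≈ -161.06°.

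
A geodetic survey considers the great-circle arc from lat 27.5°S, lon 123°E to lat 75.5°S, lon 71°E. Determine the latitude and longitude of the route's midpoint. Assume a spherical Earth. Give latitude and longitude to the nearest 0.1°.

From cos δ = sin φ₁ sin φ₂ + cos φ₁ cos φ₂ cos Δλ, the central angle is δ ≈ 0.947 rad (54.3°).
Interpolate at f = 1/2 with slerp weights a = sin((1−f)δ)/sin δ ≈ 0.562, b = sin(fδ)/sin δ ≈ 0.562.
p = a·p₁ + b·p₂ ≈ (-0.226, 0.551, -0.803); φ = arcsin(p_z) ≈ -53.46°, λ = atan2(p_y, p_x) ≈ 112.27°.

≈ lat 53.5°S, lon 112.3°E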